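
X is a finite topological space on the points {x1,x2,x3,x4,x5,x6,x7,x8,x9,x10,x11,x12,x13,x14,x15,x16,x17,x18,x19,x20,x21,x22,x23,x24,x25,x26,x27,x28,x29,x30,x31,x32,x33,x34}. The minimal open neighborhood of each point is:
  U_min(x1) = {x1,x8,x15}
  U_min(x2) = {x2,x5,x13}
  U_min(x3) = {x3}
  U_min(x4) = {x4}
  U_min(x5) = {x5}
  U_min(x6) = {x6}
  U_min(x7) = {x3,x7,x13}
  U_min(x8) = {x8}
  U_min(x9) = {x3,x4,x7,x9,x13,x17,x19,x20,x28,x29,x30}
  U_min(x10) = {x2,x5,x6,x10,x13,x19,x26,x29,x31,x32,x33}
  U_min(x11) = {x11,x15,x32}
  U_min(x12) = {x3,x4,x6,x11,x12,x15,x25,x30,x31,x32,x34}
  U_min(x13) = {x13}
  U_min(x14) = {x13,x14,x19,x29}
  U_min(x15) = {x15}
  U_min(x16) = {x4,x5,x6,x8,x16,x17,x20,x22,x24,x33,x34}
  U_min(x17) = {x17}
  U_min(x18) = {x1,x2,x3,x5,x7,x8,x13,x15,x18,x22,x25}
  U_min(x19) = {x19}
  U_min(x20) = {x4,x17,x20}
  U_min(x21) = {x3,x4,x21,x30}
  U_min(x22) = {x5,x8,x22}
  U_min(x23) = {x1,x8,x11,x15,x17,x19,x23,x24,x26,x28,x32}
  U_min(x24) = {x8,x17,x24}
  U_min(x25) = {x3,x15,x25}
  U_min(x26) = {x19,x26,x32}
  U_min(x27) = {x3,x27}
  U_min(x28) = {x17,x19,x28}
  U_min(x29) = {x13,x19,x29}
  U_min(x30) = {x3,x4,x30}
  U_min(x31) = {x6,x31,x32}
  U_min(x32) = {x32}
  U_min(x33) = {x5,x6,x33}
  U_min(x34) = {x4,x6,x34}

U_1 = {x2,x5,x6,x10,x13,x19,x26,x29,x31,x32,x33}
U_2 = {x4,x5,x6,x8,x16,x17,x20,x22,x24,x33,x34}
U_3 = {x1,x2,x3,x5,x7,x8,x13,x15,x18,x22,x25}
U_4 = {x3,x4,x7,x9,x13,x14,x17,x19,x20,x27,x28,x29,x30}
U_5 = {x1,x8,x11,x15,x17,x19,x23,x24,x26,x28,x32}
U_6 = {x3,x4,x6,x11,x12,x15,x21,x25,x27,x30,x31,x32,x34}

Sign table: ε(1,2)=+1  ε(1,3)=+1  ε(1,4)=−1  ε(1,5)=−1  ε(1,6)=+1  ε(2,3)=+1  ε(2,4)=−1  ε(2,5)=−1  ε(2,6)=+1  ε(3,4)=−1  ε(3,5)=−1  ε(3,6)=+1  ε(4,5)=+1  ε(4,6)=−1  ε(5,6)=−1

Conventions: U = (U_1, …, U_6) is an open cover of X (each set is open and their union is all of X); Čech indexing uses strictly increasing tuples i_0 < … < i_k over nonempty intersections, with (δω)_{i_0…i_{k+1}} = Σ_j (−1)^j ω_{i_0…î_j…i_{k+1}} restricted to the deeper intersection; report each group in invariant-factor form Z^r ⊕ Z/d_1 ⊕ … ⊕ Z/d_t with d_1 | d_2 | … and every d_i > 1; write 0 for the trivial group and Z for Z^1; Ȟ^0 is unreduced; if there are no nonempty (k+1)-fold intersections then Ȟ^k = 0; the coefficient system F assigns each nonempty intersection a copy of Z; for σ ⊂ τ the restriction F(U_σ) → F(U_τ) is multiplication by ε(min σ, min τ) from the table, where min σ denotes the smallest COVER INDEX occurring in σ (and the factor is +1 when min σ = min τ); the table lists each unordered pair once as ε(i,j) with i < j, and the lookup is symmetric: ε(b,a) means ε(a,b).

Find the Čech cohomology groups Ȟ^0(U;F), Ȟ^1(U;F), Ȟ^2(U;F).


intersection data:
  U12={x5,x6,x33} U13={x2,x5,x13} U14={x13,x19,x29} U15={x19,x26,x32} U16={x6,x31,x32} U23={x5,x8,x22} U24={x4,x17,x20} U25={x8,x17,x24} U26={x4,x6,x34} U34={x3,x7,x13} U35={x1,x8,x15} U36={x3,x15,x25} U45={x17,x19,x28} U46={x3,x4,x27,x30} U56={x11,x15,x32}
  U123={x5} U126={x6} U134={x13} U145={x19} U156={x32} U235={x8} U245={x17} U246={x4} U346={x3} U356={x15}
C dims 6,15,10; δ0: rk 5, SNF 1^5; δ1: rk 10, SNF 1^9·2
Ȟ^0 = (6 − 5) − 0 = 1, so Ȟ^0 ≅ Z
Ȟ^1 = (15 − 10) − 5 = 0, so Ȟ^1 ≅ 0
Ȟ^2 = (10 − 0) − 10 = 0 plus torsion [2], so Ȟ^2 ≅ Z/2

Ȟ^0 ≅ Z, Ȟ^1 ≅ 0 and Ȟ^2 ≅ Z/2


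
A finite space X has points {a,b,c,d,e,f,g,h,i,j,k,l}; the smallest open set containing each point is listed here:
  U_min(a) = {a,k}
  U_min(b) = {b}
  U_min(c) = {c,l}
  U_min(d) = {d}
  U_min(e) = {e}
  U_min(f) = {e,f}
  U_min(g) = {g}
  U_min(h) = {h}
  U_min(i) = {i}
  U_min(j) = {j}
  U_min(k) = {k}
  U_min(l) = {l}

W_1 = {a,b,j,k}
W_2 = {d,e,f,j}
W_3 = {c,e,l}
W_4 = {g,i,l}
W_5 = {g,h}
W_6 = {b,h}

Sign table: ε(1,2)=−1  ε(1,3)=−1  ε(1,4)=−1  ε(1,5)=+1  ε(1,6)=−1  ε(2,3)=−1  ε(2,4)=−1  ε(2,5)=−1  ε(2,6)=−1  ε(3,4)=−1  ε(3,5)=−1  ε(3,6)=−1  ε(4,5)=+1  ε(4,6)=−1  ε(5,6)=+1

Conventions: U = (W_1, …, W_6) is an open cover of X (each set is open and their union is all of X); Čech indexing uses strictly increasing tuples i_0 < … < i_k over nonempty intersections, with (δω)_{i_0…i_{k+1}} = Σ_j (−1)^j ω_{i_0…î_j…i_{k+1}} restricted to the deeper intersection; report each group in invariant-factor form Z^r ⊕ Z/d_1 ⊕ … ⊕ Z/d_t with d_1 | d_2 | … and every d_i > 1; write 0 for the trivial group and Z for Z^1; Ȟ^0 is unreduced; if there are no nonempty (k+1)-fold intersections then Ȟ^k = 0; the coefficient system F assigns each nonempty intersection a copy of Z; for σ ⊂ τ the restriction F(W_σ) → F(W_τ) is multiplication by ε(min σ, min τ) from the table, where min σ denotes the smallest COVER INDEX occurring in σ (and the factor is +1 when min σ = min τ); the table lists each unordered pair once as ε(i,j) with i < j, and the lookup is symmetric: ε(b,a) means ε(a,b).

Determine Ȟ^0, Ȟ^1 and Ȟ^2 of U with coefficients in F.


Ȟ^0(U;F) ≅ Z,  Ȟ^1(U;F) ≅ Z,  Ȟ^2(U;F) ≅ 0

cover nerve:
  W12={j} W16={b} W23={e} W34={l} W45={g} W56={h}
C dims 6,6; δ0: rk 5, SNF 1^5
Ȟ^0: (6−5)−0=1 ⇒ Z
Ȟ^1: (6−0)−5=1 ⇒ Z
Ȟ^2: (0−0)−0=0 ⇒ 0


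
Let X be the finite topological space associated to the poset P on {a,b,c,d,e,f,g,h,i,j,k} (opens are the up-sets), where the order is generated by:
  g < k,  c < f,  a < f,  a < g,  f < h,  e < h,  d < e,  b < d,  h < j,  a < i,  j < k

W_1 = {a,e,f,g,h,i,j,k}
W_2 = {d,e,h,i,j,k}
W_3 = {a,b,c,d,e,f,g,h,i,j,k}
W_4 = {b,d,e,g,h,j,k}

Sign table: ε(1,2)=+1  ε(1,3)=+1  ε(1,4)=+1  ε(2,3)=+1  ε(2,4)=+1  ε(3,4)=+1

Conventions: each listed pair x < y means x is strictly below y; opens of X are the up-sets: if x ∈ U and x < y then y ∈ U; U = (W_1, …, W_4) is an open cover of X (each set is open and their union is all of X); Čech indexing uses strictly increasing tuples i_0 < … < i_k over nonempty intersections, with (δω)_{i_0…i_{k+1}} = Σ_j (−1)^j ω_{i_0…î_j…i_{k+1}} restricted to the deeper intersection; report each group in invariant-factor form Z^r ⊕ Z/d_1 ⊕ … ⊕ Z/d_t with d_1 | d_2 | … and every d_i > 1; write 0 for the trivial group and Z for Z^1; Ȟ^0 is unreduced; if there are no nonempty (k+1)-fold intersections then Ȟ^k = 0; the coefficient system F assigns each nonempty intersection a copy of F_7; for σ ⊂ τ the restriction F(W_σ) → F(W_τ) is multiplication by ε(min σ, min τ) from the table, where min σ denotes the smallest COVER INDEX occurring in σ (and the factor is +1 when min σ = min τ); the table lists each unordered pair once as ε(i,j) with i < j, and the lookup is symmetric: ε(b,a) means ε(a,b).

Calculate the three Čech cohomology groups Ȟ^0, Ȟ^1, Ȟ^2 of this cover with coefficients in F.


nerve of the cover:
  W12={e,h,i,j,k} W13={a,e,f,g,h,i,j,k} W14={e,g,h,j,k} W23={d,e,h,i,j,k} W24={d,e,h,j,k} W34={b,d,e,g,h,j,k}
  W123={e,h,i,j,k} W124={e,h,j,k} W134={e,g,h,j,k} W234={d,e,h,j,k}
  W1234={e,h,j,k}
C dims 4,6,4,1; δ0: rk_F7 3; δ1: rk_F7 3; δ2: rk_F7 1
Ȟ^0 = (4 − 3) − 0 = 1, so Ȟ^0 ≅ Z/7
Ȟ^1 = (6 − 3) − 3 = 0, so Ȟ^1 ≅ 0
Ȟ^2 = (4 − 1) − 3 = 0, so Ȟ^2 ≅ 0

Ȟ^0(U;F) ≅ Z/7, Ȟ^1(U;F) ≅ 0 and Ȟ^2(U;F) ≅ 0


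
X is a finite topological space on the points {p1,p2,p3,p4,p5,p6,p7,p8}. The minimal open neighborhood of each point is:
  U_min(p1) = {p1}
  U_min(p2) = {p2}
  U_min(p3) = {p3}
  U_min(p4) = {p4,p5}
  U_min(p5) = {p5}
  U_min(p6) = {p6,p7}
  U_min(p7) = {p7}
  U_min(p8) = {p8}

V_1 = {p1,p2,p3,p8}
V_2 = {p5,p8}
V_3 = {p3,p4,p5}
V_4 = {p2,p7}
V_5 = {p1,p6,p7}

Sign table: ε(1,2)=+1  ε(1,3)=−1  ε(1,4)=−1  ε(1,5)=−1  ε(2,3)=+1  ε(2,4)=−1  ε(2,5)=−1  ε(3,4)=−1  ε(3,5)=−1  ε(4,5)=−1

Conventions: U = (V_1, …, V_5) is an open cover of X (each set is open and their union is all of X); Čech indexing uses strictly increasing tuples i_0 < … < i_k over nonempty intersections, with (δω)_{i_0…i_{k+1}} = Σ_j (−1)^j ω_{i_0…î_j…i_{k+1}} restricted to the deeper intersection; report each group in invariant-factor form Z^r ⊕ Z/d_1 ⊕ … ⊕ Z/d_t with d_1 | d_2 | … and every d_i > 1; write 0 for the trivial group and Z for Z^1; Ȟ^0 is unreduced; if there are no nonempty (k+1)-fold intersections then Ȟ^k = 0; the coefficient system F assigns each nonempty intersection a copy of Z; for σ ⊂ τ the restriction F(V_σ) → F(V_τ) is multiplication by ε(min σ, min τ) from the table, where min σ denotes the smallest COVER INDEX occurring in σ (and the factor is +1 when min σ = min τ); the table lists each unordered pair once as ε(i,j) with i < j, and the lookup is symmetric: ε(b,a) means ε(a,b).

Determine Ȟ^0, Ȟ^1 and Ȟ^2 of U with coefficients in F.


cover nerve:
  V12={p8} V13={p3} V14={p2} V15={p1} V23={p5} V45={p7}
C dims 5,6; δ0: rk 5, SNF 1^4·2
Ȟ^0: (5−5)−0=0 ⇒ 0
Ȟ^1: (6−0)−5=1 plus torsion [2] ⇒ Z ⊕ Z/2
Ȟ^2: (0−0)−0=0 ⇒ 0

Ȟ^0 = 0, Ȟ^1 = Z ⊕ Z/2 and Ȟ^2 = 0


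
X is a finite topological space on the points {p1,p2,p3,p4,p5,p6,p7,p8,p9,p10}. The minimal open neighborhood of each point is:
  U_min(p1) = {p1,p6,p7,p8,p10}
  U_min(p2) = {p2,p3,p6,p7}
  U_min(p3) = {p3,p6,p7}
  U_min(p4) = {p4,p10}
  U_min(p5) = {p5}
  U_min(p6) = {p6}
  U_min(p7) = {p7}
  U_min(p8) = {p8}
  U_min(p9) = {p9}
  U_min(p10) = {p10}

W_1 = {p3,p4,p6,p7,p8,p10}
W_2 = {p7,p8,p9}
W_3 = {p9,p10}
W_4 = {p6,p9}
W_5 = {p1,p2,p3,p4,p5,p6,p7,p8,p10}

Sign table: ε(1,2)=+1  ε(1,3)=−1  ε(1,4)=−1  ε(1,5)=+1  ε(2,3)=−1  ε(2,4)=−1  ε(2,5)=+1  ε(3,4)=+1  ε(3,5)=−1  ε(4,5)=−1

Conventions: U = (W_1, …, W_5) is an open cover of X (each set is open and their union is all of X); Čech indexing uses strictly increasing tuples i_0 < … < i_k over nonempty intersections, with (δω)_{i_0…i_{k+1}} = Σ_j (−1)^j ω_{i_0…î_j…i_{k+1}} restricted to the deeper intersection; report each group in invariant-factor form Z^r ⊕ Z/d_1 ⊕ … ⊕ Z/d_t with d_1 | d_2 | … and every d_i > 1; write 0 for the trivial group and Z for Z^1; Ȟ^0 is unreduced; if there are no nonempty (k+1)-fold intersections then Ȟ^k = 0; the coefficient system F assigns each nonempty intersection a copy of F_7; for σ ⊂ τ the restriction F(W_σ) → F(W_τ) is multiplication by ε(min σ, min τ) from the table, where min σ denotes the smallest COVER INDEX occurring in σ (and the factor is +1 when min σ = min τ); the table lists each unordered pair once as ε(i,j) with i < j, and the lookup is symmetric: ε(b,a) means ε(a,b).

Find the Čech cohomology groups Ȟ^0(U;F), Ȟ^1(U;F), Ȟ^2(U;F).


Ȟ^0(U;F) ≅ Z/7, Ȟ^1(U;F) ≅ Z/7 ⊕ Z/7, Ȟ^2(U;F) ≅ 0

nonempty intersections:
  W12={p7,p8} W13={p10} W14={p6} W15={p3,p4,p6,p7,p8,p10} W23={p9} W24={p9} W25={p7,p8} W34={p9} W35={p10} W45={p6}
  W125={p7,p8} W135={p10} W145={p6} W234={p9}
C dims 5,10,4; δ0: rk_F7 4; δ1: rk_F7 4
Ȟ^0: (5−4)−0=1 ⇒ Z/7
Ȟ^1: (10−4)−4=2 ⇒ Z/7 ⊕ Z/7
Ȟ^2: (4−0)−4=0 ⇒ 0


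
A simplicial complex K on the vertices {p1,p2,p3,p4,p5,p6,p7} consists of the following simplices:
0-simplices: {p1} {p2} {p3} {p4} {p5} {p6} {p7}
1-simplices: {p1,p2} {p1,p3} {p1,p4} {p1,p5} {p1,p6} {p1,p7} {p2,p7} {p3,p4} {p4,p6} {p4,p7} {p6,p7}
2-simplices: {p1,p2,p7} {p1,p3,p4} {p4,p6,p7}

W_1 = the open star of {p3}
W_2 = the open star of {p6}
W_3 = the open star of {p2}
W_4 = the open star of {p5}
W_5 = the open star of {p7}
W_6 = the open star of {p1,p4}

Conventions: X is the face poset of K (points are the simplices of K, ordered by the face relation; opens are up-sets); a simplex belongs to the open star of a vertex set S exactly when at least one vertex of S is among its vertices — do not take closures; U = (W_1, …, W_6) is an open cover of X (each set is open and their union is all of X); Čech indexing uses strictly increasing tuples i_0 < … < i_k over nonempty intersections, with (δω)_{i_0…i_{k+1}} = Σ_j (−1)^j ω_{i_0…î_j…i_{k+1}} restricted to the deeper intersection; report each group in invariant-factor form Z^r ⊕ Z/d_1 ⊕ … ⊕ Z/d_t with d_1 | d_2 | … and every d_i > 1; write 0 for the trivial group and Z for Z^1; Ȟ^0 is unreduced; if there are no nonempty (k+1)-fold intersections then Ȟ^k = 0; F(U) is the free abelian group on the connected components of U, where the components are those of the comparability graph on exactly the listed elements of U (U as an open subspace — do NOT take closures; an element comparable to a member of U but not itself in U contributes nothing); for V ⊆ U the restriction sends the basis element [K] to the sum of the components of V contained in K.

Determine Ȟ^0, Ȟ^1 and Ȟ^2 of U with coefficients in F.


nonempty intersections:
  W1={{p3},{p1,p3},{p3,p4},{p1,p3,p4}} W2={{p6},{p1,p6},{p4,p6},{p6,p7},{p4,p6,p7}} W3={{p2},{p1,p2},{p2,p7},{p1,p2,p7}} W4={{p5},{p1,p5}} W5={{p7},{p1,p7},{p2,p7},{p4,p7},{p6,p7},{p1,p2,p7},{p4,p6,p7}} W6={{p1},{p4},{p1,p2},{p1,p3},{p1,p4},{p1,p5},{p1,p6},{p1,p7},{p3,p4},{p4,p6},{p4,p7},{p1,p2,p7},{p1,p3,p4},{p4,p6,p7}}
  W16={{p1,p3},{p3,p4},{p1,p3,p4}} W25={{p6,p7},{p4,p6,p7}} W26={{p1,p6},{p4,p6},{p4,p6,p7}} W35={{p2,p7},{p1,p2,p7}} W36={{p1,p2},{p1,p2,p7}} W46={{p1,p5}} W56={{p1,p7},{p4,p7},{p1,p2,p7},{p4,p6,p7}}
  W256={{p4,p6,p7}} W356={{p1,p2,p7}}
components per intersection:
  W1: {{p3},{p1,p3},{p3,p4},{p1,p3,p4}}
  W2: {{p6},{p1,p6},{p4,p6},{p6,p7},{p4,p6,p7}}
  W3: {{p2},{p1,p2},{p2,p7},{p1,p2,p7}}
  W4: {{p5},{p1,p5}}
  W5: {{p7},{p1,p7},{p2,p7},{p4,p7},{p6,p7},{p1,p2,p7},{p4,p6,p7}}
  W6: {{p1},{p4},{p1,p2},{p1,p3},{p1,p4},{p1,p5},{p1,p6},{p1,p7},{p3,p4},{p4,p6},{p4,p7},{p1,p2,p7},{p1,p3,p4},{p4,p6,p7}}
  W16: {{p1,p3},{p3,p4},{p1,p3,p4}}
  W25: {{p6,p7},{p4,p6,p7}}
  W26: {{p1,p6}} {{p4,p6},{p4,p6,p7}}
  W35: {{p2,p7},{p1,p2,p7}}
  W36: {{p1,p2},{p1,p2,p7}}
  W46: {{p1,p5}}
  W56: {{p1,p7},{p1,p2,p7}} {{p4,p7},{p4,p6,p7}}
  W256: {{p4,p6,p7}}
  W356: {{p1,p2,p7}}
C dims 6,9,2; δ0: rk 5, SNF 1^5; δ1: rk 2, SNF 1^2
Ȟ^0: (6−5)−0=1 ⇒ Z
Ȟ^1: (9−2)−5=2 ⇒ Z^2
Ȟ^2: (2−0)−2=0 ⇒ 0

Ȟ^0 ≅ Z, Ȟ^1 ≅ Z^2 and Ȟ^2 ≅ 0


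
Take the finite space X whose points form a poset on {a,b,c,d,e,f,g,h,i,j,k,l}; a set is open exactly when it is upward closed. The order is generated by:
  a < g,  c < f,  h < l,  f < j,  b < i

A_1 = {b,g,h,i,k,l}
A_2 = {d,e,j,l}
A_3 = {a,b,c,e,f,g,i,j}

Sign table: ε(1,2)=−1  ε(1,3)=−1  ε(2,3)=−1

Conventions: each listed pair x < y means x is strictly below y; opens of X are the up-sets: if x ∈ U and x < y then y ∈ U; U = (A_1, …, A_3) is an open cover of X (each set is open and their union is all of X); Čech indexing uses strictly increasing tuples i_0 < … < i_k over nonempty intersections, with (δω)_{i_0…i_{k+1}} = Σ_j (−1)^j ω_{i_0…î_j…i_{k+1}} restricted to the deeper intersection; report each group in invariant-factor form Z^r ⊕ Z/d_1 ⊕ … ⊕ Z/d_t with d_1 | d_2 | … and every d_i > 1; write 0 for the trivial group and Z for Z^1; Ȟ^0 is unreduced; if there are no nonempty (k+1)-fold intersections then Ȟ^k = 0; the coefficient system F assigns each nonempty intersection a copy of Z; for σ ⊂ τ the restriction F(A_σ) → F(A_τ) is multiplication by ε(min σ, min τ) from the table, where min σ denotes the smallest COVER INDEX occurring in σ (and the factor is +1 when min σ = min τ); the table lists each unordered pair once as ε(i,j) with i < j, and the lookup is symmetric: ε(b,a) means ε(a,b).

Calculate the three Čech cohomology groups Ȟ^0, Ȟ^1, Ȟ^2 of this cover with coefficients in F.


nonempty overlaps:
  A12={l} A13={b,g,i} A23={e,j}
C dims 3,3; δ0: rk 3, SNF 1^2·2
degree 0: 3−3−0 = 0 → Ȟ^0 ≅ 0
degree 1: 3−0−3 = 0 plus torsion [2] → Ȟ^1 ≅ Z/2
degree 2: 0−0−0 = 0 → Ȟ^2 ≅ 0

Ȟ^0 = 0, Ȟ^1 = Z/2, Ȟ^2 = 0


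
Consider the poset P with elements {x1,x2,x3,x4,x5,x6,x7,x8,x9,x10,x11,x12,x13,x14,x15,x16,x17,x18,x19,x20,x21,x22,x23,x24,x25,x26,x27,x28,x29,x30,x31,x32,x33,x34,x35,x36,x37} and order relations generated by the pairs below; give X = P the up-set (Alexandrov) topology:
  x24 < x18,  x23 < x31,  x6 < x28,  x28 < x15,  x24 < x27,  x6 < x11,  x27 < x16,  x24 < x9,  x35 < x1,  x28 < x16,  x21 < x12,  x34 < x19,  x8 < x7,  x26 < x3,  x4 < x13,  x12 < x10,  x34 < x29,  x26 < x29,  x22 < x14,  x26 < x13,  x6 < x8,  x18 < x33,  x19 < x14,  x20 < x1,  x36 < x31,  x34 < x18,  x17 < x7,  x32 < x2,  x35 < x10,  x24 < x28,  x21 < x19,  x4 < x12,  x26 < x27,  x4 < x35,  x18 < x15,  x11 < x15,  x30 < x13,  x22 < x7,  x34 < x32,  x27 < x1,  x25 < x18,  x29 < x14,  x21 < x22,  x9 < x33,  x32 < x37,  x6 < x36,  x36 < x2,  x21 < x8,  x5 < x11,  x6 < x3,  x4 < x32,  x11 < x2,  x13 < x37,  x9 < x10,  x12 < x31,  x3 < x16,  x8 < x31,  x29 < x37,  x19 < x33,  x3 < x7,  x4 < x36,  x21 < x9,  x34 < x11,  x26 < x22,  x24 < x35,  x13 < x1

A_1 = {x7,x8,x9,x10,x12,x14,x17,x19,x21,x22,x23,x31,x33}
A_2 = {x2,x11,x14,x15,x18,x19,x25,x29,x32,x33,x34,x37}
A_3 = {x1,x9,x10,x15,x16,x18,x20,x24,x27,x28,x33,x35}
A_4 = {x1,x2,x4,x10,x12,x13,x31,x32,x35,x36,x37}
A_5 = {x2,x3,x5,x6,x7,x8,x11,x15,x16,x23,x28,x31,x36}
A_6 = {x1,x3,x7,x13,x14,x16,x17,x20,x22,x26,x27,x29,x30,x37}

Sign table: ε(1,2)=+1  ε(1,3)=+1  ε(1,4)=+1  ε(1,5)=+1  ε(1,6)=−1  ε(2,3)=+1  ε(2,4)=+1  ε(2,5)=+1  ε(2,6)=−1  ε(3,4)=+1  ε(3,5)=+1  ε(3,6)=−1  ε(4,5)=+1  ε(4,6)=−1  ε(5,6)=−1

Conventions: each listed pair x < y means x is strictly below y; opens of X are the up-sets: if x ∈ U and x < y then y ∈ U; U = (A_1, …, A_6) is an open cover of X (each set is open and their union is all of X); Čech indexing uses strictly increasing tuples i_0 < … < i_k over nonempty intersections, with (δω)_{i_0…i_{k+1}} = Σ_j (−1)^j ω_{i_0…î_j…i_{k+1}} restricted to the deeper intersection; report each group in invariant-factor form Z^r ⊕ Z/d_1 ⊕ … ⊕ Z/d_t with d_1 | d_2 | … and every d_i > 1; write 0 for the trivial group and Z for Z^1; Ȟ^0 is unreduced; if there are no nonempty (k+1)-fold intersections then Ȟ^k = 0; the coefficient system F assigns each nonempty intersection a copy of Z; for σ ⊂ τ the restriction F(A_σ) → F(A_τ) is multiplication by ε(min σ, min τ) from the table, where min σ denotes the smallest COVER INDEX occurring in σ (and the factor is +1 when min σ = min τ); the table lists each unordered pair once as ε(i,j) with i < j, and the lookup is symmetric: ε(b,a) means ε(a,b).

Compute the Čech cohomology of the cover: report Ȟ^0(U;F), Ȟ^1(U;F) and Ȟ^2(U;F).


Ȟ^0 ≅ Z, Ȟ^1 ≅ 0, Ȟ^2 ≅ Z/2

nerve of the cover:
  A12={x14,x19,x33} A13={x9,x10,x33} A14={x10,x12,x31} A15={x7,x8,x23,x31} A16={x7,x14,x17,x22} A23={x15,x18,x33} A24={x2,x32,x37} A25={x2,x11,x15} A26={x14,x29,x37} A34={x1,x10,x35} A35={x15,x16,x28} A36={x1,x16,x20,x27} A45={x2,x31,x36} A46={x1,x13,x37} A56={x3,x7,x16}
  A123={x33} A126={x14} A134={x10} A145={x31} A156={x7} A235={x15} A245={x2} A246={x37} A346={x1} A356={x16}
C dims 6,15,10; δ0: rk 5, SNF 1^5; δ1: rk 10, SNF 1^9·2
Ȟ^0 = (6 − 5) − 0 = 1, so Ȟ^0 ≅ Z
Ȟ^1 = (15 − 10) − 5 = 0, so Ȟ^1 ≅ 0
Ȟ^2 = (10 − 0) − 10 = 0 plus torsion [2], so Ȟ^2 ≅ Z/2


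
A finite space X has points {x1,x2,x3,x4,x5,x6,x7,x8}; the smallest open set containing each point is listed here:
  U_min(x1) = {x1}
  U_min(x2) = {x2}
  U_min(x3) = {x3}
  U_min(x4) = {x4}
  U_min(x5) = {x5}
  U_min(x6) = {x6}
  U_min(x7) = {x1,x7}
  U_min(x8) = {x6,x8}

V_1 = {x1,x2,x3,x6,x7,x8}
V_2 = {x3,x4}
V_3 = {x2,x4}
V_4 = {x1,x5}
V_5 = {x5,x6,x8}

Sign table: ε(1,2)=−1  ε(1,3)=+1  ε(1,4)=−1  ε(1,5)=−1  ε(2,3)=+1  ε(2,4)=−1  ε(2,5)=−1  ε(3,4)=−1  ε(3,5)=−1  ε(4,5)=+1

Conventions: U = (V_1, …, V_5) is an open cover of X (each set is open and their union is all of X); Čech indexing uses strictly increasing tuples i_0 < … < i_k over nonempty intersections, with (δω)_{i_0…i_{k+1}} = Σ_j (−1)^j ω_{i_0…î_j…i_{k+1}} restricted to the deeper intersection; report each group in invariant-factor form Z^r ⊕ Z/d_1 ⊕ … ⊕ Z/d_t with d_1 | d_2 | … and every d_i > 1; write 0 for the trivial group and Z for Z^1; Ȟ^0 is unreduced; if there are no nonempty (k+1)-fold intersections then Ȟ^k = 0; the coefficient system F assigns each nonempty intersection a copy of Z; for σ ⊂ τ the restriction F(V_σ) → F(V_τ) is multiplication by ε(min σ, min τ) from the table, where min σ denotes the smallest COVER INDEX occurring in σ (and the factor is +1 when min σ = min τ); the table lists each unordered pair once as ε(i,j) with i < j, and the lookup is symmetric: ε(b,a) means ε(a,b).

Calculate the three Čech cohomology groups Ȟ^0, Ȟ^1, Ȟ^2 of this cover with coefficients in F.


nonempty overlaps:
  V12={x3} V13={x2} V14={x1} V15={x6,x8} V23={x4} V45={x5}
C dims 5,6; δ0: rk 5, SNF 1^4·2
degree 0: 5−5−0 = 0 → Ȟ^0 ≅ 0
degree 1: 6−0−5 = 1 plus torsion [2] → Ȟ^1 ≅ Z ⊕ Z/2
degree 2: 0−0−0 = 0 → Ȟ^2 ≅ 0

Ȟ^0(U;F) ≅ 0, Ȟ^1(U;F) ≅ Z ⊕ Z/2 and Ȟ^2(U;F) ≅ 0


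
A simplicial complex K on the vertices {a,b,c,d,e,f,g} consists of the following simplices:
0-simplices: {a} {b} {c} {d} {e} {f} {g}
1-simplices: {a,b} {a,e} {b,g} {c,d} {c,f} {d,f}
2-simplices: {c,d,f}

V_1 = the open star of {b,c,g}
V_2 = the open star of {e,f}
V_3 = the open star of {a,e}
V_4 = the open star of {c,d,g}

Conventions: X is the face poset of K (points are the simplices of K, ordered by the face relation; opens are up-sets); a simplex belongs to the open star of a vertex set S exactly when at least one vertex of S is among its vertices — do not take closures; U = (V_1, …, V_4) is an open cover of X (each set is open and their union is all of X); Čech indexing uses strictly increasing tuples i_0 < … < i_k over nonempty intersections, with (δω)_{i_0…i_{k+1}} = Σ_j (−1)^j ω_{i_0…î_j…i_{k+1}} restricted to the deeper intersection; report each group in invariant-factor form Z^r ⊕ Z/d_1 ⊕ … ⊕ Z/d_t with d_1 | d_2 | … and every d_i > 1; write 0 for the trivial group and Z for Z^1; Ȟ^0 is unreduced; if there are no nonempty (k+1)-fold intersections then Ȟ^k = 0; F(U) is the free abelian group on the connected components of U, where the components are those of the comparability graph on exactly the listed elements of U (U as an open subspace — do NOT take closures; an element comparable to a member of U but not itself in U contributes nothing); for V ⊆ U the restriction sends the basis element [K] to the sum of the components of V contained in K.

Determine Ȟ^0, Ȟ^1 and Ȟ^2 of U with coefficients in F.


cover nerve:
  V1={{b},{c},{g},{a,b},{b,g},{c,d},{c,f},{c,d,f}} V2={{e},{f},{a,e},{c,f},{d,f},{c,d,f}} V3={{a},{e},{a,b},{a,e}} V4={{c},{d},{g},{b,g},{c,d},{c,f},{d,f},{c,d,f}}
  V12={{c,f},{c,d,f}} V13={{a,b}} V14={{c},{g},{b,g},{c,d},{c,f},{c,d,f}} V23={{e},{a,e}} V24={{c,f},{d,f},{c,d,f}}
  V124={{c,f},{c,d,f}}
components per intersection:
  V1: {{b},{g},{a,b},{b,g}} {{c},{c,d},{c,f},{c,d,f}}
  V2: {{e},{a,e}} {{f},{c,f},{d,f},{c,d,f}}
  V3: {{a},{e},{a,b},{a,e}}
  V4: {{c},{d},{c,d},{c,f},{d,f},{c,d,f}} {{g},{b,g}}
  V12: {{c,f},{c,d,f}}
  V13: {{a,b}}
  V14: {{c},{c,d},{c,f},{c,d,f}} {{g},{b,g}}
  V23: {{e},{a,e}}
  V24: {{c,f},{d,f},{c,d,f}}
  V124: {{c,f},{c,d,f}}
C dims 7,6,1; δ0: rk 5, SNF 1^5; δ1: rk 1, SNF 1^1
Ȟ^0: (7−5)−0=2 ⇒ Z^2
Ȟ^1: (6−1)−5=0 ⇒ 0
Ȟ^2: (1−0)−1=0 ⇒ 0

Ȟ^0(U;F) ≅ Z^2, Ȟ^1(U;F) ≅ 0, Ȟ^2(U;F) ≅ 0


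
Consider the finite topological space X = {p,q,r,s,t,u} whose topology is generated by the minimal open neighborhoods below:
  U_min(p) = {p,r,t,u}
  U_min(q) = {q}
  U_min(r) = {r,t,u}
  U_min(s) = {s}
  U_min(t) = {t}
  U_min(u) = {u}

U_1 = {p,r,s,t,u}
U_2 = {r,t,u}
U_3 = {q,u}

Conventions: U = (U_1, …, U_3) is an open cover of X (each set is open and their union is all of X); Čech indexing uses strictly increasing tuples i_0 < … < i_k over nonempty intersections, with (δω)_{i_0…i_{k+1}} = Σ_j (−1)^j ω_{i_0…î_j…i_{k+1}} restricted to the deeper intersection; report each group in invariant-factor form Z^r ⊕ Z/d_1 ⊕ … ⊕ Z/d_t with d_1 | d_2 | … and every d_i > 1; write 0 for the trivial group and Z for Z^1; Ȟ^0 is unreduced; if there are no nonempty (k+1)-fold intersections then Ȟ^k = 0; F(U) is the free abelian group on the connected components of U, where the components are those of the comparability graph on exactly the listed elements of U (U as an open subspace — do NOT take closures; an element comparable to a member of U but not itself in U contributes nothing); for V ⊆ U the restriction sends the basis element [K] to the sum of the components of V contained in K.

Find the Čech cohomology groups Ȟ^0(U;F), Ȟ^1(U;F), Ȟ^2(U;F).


Ȟ^0 ≅ Z^3, Ȟ^1 ≅ 0, Ȟ^2 ≅ 0

nonempty overlaps:
  U12={r,t,u} U13={u} U23={u}
  U123={u}
components per intersection:
  U1: {p,r,t,u} {s}
  U2: {r,t,u}
  U3: {q} {u}
  U12: {r,t,u}
  U13: {u}
  U23: {u}
  U123: {u}
C dims 5,3,1; δ0: rk 2, SNF 1^2; δ1: rk 1, SNF 1^1
degree 0: 5−2−0 = 3 → Ȟ^0 ≅ Z^3
degree 1: 3−1−2 = 0 → Ȟ^1 ≅ 0
degree 2: 1−0−1 = 0 → Ȟ^2 ≅ 0


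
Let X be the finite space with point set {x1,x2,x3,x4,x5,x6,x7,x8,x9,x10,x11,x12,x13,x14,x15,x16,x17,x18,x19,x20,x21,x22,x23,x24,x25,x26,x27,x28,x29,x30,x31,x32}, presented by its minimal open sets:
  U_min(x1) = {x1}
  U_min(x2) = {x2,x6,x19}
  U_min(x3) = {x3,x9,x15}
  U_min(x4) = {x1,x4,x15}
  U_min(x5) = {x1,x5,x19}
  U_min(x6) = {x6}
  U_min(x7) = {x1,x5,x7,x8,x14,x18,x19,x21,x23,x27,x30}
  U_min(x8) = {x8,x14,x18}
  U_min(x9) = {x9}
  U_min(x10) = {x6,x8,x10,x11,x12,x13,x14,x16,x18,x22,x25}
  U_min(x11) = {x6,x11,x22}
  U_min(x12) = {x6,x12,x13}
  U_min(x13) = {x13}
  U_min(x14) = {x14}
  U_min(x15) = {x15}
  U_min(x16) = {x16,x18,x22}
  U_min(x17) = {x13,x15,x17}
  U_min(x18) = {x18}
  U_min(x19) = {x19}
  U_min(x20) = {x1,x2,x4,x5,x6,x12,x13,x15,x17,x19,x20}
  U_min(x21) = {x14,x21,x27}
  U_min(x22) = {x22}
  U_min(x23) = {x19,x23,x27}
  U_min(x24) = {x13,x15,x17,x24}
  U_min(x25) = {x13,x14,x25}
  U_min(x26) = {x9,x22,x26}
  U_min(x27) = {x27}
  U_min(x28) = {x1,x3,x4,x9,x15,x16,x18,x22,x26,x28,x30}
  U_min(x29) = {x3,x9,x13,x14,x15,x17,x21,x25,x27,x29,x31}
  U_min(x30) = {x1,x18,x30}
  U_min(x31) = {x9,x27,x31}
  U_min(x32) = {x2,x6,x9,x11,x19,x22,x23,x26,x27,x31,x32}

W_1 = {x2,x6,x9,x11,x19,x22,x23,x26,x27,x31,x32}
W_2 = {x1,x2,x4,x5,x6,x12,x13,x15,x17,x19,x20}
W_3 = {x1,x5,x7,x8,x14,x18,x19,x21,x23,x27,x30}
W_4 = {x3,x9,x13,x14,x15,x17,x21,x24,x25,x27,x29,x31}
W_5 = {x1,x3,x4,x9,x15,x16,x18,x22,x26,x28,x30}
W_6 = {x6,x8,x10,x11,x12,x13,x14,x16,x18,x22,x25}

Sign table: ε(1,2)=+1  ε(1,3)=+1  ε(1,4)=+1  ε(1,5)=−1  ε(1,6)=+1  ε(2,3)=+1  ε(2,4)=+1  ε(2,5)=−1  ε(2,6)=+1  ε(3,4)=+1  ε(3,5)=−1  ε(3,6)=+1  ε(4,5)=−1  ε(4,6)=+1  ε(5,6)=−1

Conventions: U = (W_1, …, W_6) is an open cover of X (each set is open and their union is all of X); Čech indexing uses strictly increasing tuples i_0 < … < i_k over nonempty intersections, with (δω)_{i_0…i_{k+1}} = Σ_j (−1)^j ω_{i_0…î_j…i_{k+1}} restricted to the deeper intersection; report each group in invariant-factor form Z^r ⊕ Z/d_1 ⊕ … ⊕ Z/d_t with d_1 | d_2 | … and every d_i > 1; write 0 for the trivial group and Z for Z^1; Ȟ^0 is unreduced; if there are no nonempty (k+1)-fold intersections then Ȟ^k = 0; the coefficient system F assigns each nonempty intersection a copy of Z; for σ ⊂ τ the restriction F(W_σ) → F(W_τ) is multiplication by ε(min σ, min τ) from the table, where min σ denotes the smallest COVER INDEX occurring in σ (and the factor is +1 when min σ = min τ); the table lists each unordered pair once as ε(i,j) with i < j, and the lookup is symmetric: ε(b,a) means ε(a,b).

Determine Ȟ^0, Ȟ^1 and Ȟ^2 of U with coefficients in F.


nonempty overlaps:
  W12={x2,x6,x19} W13={x19,x23,x27} W14={x9,x27,x31} W15={x9,x22,x26} W16={x6,x11,x22} W23={x1,x5,x19} W24={x13,x15,x17} W25={x1,x4,x15} W26={x6,x12,x13} W34={x14,x21,x27} W35={x1,x18,x30} W36={x8,x14,x18} W45={x3,x9,x15} W46={x13,x14,x25} W56={x16,x18,x22}
  W123={x19} W126={x6} W134={x27} W145={x9} W156={x22} W235={x1} W245={x15} W246={x13} W346={x14} W356={x18}
C dims 6,15,10; δ0: rk 5, SNF 1^5; δ1: rk 10, SNF 1^9·2
degree 0: 6−5−0 = 1 → Ȟ^0 ≅ Z
degree 1: 15−10−5 = 0 → Ȟ^1 ≅ 0
degree 2: 10−0−10 = 0 plus torsion [2] → Ȟ^2 ≅ Z/2

Ȟ^0 = Z; Ȟ^1 = 0; Ȟ^2 = Z/2


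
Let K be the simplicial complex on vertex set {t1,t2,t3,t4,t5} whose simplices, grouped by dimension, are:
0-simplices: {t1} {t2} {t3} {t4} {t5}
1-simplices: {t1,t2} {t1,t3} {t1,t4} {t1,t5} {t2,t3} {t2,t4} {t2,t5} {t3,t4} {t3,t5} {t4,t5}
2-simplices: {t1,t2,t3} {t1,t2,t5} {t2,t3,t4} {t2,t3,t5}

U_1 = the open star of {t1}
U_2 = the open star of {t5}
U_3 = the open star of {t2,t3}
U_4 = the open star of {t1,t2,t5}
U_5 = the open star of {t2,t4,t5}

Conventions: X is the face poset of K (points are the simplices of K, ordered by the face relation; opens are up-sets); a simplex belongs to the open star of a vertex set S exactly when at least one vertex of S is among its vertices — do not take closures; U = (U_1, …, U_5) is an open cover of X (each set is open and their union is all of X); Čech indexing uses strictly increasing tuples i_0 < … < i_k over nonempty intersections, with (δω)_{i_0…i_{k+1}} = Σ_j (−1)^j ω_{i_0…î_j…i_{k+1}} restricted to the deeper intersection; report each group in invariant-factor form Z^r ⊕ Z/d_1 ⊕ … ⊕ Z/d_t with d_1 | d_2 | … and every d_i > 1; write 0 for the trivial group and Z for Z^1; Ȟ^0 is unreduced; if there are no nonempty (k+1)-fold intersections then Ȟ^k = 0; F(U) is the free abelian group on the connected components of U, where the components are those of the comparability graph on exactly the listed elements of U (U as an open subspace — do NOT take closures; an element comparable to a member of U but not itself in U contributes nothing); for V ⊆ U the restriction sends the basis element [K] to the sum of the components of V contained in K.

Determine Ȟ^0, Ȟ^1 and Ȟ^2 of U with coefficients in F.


Ȟ^0(U;F) ≅ Z, Ȟ^1(U;F) ≅ Z and Ȟ^2(U;F) ≅ 0

cover nerve:
  U1={{t1},{t1,t2},{t1,t3},{t1,t4},{t1,t5},{t1,t2,t3},{t1,t2,t5}} U2={{t5},{t1,t5},{t2,t5},{t3,t5},{t4,t5},{t1,t2,t5},{t2,t3,t5}} U3={{t2},{t3},{t1,t2},{t1,t3},{t2,t3},{t2,t4},{t2,t5},{t3,t4},{t3,t5},{t1,t2,t3},{t1,t2,t5},{t2,t3,t4},{t2,t3,t5}} U4={{t1},{t2},{t5},{t1,t2},{t1,t3},{t1,t4},{t1,t5},{t2,t3},{t2,t4},{t2,t5},{t3,t5},{t4,t5},{t1,t2,t3},{t1,t2,t5},{t2,t3,t4},{t2,t3,t5}} U5={{t2},{t4},{t5},{t1,t2},{t1,t4},{t1,t5},{t2,t3},{t2,t4},{t2,t5},{t3,t4},{t3,t5},{t4,t5},{t1,t2,t3},{t1,t2,t5},{t2,t3,t4},{t2,t3,t5}}
  U12={{t1,t5},{t1,t2,t5}} U13={{t1,t2},{t1,t3},{t1,t2,t3},{t1,t2,t5}} U14={{t1},{t1,t2},{t1,t3},{t1,t4},{t1,t5},{t1,t2,t3},{t1,t2,t5}} U15={{t1,t2},{t1,t4},{t1,t5},{t1,t2,t3},{t1,t2,t5}} U23={{t2,t5},{t3,t5},{t1,t2,t5},{t2,t3,t5}} U24={{t5},{t1,t5},{t2,t5},{t3,t5},{t4,t5},{t1,t2,t5},{t2,t3,t5}} U25={{t5},{t1,t5},{t2,t5},{t3,t5},{t4,t5},{t1,t2,t5},{t2,t3,t5}} U34={{t2},{t1,t2},{t1,t3},{t2,t3},{t2,t4},{t2,t5},{t3,t5},{t1,t2,t3},{t1,t2,t5},{t2,t3,t4},{t2,t3,t5}} U35={{t2},{t1,t2},{t2,t3},{t2,t4},{t2,t5},{t3,t4},{t3,t5},{t1,t2,t3},{t1,t2,t5},{t2,t3,t4},{t2,t3,t5}} U45={{t2},{t5},{t1,t2},{t1,t4},{t1,t5},{t2,t3},{t2,t4},{t2,t5},{t3,t5},{t4,t5},{t1,t2,t3},{t1,t2,t5},{t2,t3,t4},{t2,t3,t5}}
  U123={{t1,t2,t5}} U124={{t1,t5},{t1,t2,t5}} U125={{t1,t5},{t1,t2,t5}} U134={{t1,t2},{t1,t3},{t1,t2,t3},{t1,t2,t5}} U135={{t1,t2},{t1,t2,t3},{t1,t2,t5}} U145={{t1,t2},{t1,t4},{t1,t5},{t1,t2,t3},{t1,t2,t5}} U234={{t2,t5},{t3,t5},{t1,t2,t5},{t2,t3,t5}} U235={{t2,t5},{t3,t5},{t1,t2,t5},{t2,t3,t5}} U245={{t5},{t1,t5},{t2,t5},{t3,t5},{t4,t5},{t1,t2,t5},{t2,t3,t5}} U345={{t2},{t1,t2},{t2,t3},{t2,t4},{t2,t5},{t3,t5},{t1,t2,t3},{t1,t2,t5},{t2,t3,t4},{t2,t3,t5}}
  U1234={{t1,t2,t5}} U1235={{t1,t2,t5}} U1245={{t1,t5},{t1,t2,t5}} U1345={{t1,t2},{t1,t2,t3},{t1,t2,t5}} U2345={{t2,t5},{t3,t5},{t1,t2,t5},{t2,t3,t5}}
  U12345={{t1,t2,t5}}
components per intersection:
  U1: {{t1},{t1,t2},{t1,t3},{t1,t4},{t1,t5},{t1,t2,t3},{t1,t2,t5}}
  U2: {{t5},{t1,t5},{t2,t5},{t3,t5},{t4,t5},{t1,t2,t5},{t2,t3,t5}}
  U3: {{t2},{t3},{t1,t2},{t1,t3},{t2,t3},{t2,t4},{t2,t5},{t3,t4},{t3,t5},{t1,t2,t3},{t1,t2,t5},{t2,t3,t4},{t2,t3,t5}}
  U4: {{t1},{t2},{t5},{t1,t2},{t1,t3},{t1,t4},{t1,t5},{t2,t3},{t2,t4},{t2,t5},{t3,t5},{t4,t5},{t1,t2,t3},{t1,t2,t5},{t2,t3,t4},{t2,t3,t5}}
  U5: {{t2},{t4},{t5},{t1,t2},{t1,t4},{t1,t5},{t2,t3},{t2,t4},{t2,t5},{t3,t4},{t3,t5},{t4,t5},{t1,t2,t3},{t1,t2,t5},{t2,t3,t4},{t2,t3,t5}}
  U12: {{t1,t5},{t1,t2,t5}}
  U13: {{t1,t2},{t1,t3},{t1,t2,t3},{t1,t2,t5}}
  U14: {{t1},{t1,t2},{t1,t3},{t1,t4},{t1,t5},{t1,t2,t3},{t1,t2,t5}}
  U15: {{t1,t2},{t1,t5},{t1,t2,t3},{t1,t2,t5}} {{t1,t4}}
  U23: {{t2,t5},{t3,t5},{t1,t2,t5},{t2,t3,t5}}
  U24: {{t5},{t1,t5},{t2,t5},{t3,t5},{t4,t5},{t1,t2,t5},{t2,t3,t5}}
  U25: {{t5},{t1,t5},{t2,t5},{t3,t5},{t4,t5},{t1,t2,t5},{t2,t3,t5}}
  U34: {{t2},{t1,t2},{t1,t3},{t2,t3},{t2,t4},{t2,t5},{t3,t5},{t1,t2,t3},{t1,t2,t5},{t2,t3,t4},{t2,t3,t5}}
  U35: {{t2},{t1,t2},{t2,t3},{t2,t4},{t2,t5},{t3,t4},{t3,t5},{t1,t2,t3},{t1,t2,t5},{t2,t3,t4},{t2,t3,t5}}
  U45: {{t2},{t5},{t1,t2},{t1,t5},{t2,t3},{t2,t4},{t2,t5},{t3,t5},{t4,t5},{t1,t2,t3},{t1,t2,t5},{t2,t3,t4},{t2,t3,t5}} {{t1,t4}}
  U123: {{t1,t2,t5}}
  U124: {{t1,t5},{t1,t2,t5}}
  U125: {{t1,t5},{t1,t2,t5}}
  U134: {{t1,t2},{t1,t3},{t1,t2,t3},{t1,t2,t5}}
  U135: {{t1,t2},{t1,t2,t3},{t1,t2,t5}}
  U145: {{t1,t2},{t1,t5},{t1,t2,t3},{t1,t2,t5}} {{t1,t4}}
  U234: {{t2,t5},{t3,t5},{t1,t2,t5},{t2,t3,t5}}
  U235: {{t2,t5},{t3,t5},{t1,t2,t5},{t2,t3,t5}}
  U245: {{t5},{t1,t5},{t2,t5},{t3,t5},{t4,t5},{t1,t2,t5},{t2,t3,t5}}
  U345: {{t2},{t1,t2},{t2,t3},{t2,t4},{t2,t5},{t3,t5},{t1,t2,t3},{t1,t2,t5},{t2,t3,t4},{t2,t3,t5}}
  U1234: {{t1,t2,t5}}
  U1235: {{t1,t2,t5}}
  U1245: {{t1,t5},{t1,t2,t5}}
  U1345: {{t1,t2},{t1,t2,t3},{t1,t2,t5}}
  U2345: {{t2,t5},{t3,t5},{t1,t2,t5},{t2,t3,t5}}
  U12345: {{t1,t2,t5}}
C dims 5,12,11,5; δ0: rk 4, SNF 1^4; δ1: rk 7, SNF 1^7; δ2: rk 4, SNF 1^4
Ȟ^0: (5−4)−0=1 ⇒ Z
Ȟ^1: (12−7)−4=1 ⇒ Z
Ȟ^2: (11−4)−7=0 ⇒ 0


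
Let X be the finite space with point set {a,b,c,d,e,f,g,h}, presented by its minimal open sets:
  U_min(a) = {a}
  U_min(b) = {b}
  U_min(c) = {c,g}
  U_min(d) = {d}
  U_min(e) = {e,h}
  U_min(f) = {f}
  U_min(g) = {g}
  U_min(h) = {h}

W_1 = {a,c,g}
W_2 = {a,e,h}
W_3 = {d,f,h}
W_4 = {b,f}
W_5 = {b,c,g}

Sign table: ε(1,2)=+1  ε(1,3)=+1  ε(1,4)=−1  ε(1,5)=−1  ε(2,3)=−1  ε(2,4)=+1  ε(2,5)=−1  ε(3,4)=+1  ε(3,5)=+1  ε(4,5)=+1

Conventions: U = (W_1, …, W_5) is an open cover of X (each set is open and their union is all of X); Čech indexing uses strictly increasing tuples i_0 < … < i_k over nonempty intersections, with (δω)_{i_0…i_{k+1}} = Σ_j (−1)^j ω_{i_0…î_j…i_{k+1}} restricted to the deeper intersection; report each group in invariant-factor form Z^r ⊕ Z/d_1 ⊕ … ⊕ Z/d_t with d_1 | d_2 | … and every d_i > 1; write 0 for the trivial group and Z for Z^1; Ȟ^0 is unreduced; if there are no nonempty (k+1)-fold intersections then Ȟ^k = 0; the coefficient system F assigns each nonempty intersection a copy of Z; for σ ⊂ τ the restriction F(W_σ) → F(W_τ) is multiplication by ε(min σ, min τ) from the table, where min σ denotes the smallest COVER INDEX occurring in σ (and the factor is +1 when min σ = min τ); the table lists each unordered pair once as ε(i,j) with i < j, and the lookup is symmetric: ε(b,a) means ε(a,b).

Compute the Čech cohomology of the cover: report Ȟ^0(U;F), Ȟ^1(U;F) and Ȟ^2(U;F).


Ȟ^0 ≅ Z, Ȟ^1 ≅ Z and Ȟ^2 ≅ 0

nonempty overlaps:
  W12={a} W15={c,g} W23={h} W34={f} W45={b}
C dims 5,5; δ0: rk 4, SNF 1^4
degree 0: 5−4−0 = 1 → Ȟ^0 ≅ Z
degree 1: 5−0−4 = 1 → Ȟ^1 ≅ Z
degree 2: 0−0−0 = 0 → Ȟ^2 ≅ 0


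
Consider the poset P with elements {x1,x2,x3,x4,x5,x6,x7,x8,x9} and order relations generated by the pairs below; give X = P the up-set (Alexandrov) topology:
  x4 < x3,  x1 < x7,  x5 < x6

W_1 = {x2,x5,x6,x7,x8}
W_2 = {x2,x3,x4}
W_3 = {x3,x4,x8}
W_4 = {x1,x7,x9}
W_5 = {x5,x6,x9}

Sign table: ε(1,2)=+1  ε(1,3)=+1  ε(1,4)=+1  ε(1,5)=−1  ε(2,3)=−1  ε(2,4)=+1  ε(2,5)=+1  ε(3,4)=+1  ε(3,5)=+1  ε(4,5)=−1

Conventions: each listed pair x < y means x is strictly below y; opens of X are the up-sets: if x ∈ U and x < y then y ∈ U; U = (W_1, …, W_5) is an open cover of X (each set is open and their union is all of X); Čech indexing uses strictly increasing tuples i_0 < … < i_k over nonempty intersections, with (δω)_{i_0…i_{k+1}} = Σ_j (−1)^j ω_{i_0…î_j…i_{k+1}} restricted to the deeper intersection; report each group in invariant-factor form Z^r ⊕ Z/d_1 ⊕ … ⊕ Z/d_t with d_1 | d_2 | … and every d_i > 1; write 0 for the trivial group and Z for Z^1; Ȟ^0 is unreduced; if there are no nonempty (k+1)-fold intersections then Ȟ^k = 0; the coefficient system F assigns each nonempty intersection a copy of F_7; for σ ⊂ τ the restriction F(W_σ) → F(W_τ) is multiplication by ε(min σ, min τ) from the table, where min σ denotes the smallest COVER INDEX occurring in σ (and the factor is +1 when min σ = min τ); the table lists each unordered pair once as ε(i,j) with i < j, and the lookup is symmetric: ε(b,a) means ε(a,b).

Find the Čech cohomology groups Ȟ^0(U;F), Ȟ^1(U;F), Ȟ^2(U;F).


Ȟ^0 ≅ 0,  Ȟ^1 ≅ Z/7,  Ȟ^2 ≅ 0

nonempty overlaps:
  W12={x2} W13={x8} W14={x7} W15={x5,x6} W23={x3,x4} W45={x9}
C dims 5,6; δ0: rk_F7 5
degree 0: 5−5−0 = 0 → Ȟ^0 ≅ 0
degree 1: 6−0−5 = 1 → Ȟ^1 ≅ Z/7
degree 2: 0−0−0 = 0 → Ȟ^2 ≅ 0


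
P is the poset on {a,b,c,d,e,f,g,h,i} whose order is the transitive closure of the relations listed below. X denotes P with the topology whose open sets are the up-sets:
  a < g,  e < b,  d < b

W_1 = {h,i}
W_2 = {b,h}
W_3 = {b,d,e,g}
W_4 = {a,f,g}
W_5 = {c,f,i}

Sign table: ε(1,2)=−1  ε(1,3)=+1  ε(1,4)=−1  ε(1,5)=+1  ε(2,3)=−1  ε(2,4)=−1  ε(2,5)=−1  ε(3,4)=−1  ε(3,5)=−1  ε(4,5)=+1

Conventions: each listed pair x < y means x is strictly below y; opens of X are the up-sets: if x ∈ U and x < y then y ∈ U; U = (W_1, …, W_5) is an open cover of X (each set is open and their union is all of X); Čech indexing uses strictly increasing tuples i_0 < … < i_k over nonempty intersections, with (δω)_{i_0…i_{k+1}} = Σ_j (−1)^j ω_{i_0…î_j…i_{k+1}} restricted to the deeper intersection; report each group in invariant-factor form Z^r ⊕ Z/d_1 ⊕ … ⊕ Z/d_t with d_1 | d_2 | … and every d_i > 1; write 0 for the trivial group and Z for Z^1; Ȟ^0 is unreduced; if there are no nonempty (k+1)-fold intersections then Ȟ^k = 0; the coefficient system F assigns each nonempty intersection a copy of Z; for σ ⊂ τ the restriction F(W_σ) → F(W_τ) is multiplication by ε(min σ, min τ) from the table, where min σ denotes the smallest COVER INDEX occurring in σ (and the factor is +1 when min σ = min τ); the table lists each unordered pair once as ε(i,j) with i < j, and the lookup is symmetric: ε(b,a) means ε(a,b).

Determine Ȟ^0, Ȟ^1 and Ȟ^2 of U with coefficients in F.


Ȟ^0 = 0, Ȟ^1 = Z/2 and Ȟ^2 = 0

intersection data:
  W12={h} W15={i} W23={b} W34={g} W45={f}
C dims 5,5; δ0: rk 5, SNF 1^4·2
Ȟ^0 = (5 − 5) − 0 = 0, so Ȟ^0 ≅ 0
Ȟ^1 = (5 − 0) − 5 = 0 plus torsion [2], so Ȟ^1 ≅ Z/2
Ȟ^2 = (0 − 0) − 0 = 0, so Ȟ^2 ≅ 0


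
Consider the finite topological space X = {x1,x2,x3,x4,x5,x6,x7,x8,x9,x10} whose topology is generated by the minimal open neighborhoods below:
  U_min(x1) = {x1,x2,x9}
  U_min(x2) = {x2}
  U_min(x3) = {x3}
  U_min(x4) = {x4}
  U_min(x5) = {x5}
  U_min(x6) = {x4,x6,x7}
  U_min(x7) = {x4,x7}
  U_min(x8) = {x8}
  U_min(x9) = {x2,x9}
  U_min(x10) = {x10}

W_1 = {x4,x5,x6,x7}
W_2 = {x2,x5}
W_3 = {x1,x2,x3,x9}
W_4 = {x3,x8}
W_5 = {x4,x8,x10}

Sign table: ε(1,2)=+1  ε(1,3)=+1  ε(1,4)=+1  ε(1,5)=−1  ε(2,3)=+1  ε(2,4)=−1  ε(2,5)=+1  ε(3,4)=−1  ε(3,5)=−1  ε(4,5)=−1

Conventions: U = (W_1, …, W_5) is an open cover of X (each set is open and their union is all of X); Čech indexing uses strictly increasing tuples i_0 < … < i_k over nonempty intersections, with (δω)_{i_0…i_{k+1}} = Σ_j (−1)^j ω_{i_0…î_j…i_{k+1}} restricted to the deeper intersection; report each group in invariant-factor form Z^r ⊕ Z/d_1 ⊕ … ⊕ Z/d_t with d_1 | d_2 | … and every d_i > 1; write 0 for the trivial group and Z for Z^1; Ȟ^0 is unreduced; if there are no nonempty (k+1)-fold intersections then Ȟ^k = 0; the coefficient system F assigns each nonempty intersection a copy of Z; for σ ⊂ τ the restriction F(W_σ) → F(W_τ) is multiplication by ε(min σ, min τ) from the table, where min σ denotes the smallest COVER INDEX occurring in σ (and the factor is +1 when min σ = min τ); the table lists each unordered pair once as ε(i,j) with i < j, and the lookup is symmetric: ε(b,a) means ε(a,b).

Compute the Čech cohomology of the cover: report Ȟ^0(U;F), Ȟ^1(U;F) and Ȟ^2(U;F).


nerve of the cover:
  W12={x5} W15={x4} W23={x2} W34={x3} W45={x8}
C dims 5,5; δ0: rk 5, SNF 1^4·2
Ȟ^0 = (5 − 5) − 0 = 0, so Ȟ^0 ≅ 0
Ȟ^1 = (5 − 0) − 5 = 0 plus torsion [2], so Ȟ^1 ≅ Z/2
Ȟ^2 = (0 − 0) − 0 = 0, so Ȟ^2 ≅ 0

Ȟ^0 = 0, Ȟ^1 = Z/2, Ȟ^2 = 0
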